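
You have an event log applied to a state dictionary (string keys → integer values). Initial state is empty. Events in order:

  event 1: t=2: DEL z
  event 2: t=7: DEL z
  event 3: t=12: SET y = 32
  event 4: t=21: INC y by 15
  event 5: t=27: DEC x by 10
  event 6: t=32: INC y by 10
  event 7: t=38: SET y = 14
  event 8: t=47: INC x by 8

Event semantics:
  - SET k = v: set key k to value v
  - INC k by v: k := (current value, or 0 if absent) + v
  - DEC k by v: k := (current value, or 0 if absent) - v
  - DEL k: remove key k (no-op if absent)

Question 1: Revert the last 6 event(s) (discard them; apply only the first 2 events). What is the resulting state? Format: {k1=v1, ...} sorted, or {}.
Keep first 2 events (discard last 6):
  after event 1 (t=2: DEL z): {}
  after event 2 (t=7: DEL z): {}

Answer: {}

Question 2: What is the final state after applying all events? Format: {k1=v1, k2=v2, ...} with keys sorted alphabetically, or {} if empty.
  after event 1 (t=2: DEL z): {}
  after event 2 (t=7: DEL z): {}
  after event 3 (t=12: SET y = 32): {y=32}
  after event 4 (t=21: INC y by 15): {y=47}
  after event 5 (t=27: DEC x by 10): {x=-10, y=47}
  after event 6 (t=32: INC y by 10): {x=-10, y=57}
  after event 7 (t=38: SET y = 14): {x=-10, y=14}
  after event 8 (t=47: INC x by 8): {x=-2, y=14}

Answer: {x=-2, y=14}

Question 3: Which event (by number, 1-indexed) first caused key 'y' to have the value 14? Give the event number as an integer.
Answer: 7

Derivation:
Looking for first event where y becomes 14:
  event 3: y = 32
  event 4: y = 47
  event 5: y = 47
  event 6: y = 57
  event 7: y 57 -> 14  <-- first match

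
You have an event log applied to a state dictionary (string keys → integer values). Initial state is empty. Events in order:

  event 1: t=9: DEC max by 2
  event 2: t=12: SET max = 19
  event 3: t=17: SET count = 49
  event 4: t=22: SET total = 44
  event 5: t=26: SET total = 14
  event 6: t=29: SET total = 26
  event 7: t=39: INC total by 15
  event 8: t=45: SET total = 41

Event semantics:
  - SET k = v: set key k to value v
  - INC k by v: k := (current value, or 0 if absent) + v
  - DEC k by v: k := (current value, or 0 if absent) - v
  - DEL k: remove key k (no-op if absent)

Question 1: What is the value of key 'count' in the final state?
Answer: 49

Derivation:
Track key 'count' through all 8 events:
  event 1 (t=9: DEC max by 2): count unchanged
  event 2 (t=12: SET max = 19): count unchanged
  event 3 (t=17: SET count = 49): count (absent) -> 49
  event 4 (t=22: SET total = 44): count unchanged
  event 5 (t=26: SET total = 14): count unchanged
  event 6 (t=29: SET total = 26): count unchanged
  event 7 (t=39: INC total by 15): count unchanged
  event 8 (t=45: SET total = 41): count unchanged
Final: count = 49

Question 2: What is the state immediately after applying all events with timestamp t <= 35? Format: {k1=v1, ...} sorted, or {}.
Answer: {count=49, max=19, total=26}

Derivation:
Apply events with t <= 35 (6 events):
  after event 1 (t=9: DEC max by 2): {max=-2}
  after event 2 (t=12: SET max = 19): {max=19}
  after event 3 (t=17: SET count = 49): {count=49, max=19}
  after event 4 (t=22: SET total = 44): {count=49, max=19, total=44}
  after event 5 (t=26: SET total = 14): {count=49, max=19, total=14}
  after event 6 (t=29: SET total = 26): {count=49, max=19, total=26}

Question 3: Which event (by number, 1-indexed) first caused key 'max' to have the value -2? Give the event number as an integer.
Looking for first event where max becomes -2:
  event 1: max (absent) -> -2  <-- first match

Answer: 1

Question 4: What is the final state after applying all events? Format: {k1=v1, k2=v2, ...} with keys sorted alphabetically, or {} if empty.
Answer: {count=49, max=19, total=41}

Derivation:
  after event 1 (t=9: DEC max by 2): {max=-2}
  after event 2 (t=12: SET max = 19): {max=19}
  after event 3 (t=17: SET count = 49): {count=49, max=19}
  after event 4 (t=22: SET total = 44): {count=49, max=19, total=44}
  after event 5 (t=26: SET total = 14): {count=49, max=19, total=14}
  after event 6 (t=29: SET total = 26): {count=49, max=19, total=26}
  after event 7 (t=39: INC total by 15): {count=49, max=19, total=41}
  after event 8 (t=45: SET total = 41): {count=49, max=19, total=41}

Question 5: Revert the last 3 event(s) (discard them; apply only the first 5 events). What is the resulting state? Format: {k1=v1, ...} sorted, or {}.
Keep first 5 events (discard last 3):
  after event 1 (t=9: DEC max by 2): {max=-2}
  after event 2 (t=12: SET max = 19): {max=19}
  after event 3 (t=17: SET count = 49): {count=49, max=19}
  after event 4 (t=22: SET total = 44): {count=49, max=19, total=44}
  after event 5 (t=26: SET total = 14): {count=49, max=19, total=14}

Answer: {count=49, max=19, total=14}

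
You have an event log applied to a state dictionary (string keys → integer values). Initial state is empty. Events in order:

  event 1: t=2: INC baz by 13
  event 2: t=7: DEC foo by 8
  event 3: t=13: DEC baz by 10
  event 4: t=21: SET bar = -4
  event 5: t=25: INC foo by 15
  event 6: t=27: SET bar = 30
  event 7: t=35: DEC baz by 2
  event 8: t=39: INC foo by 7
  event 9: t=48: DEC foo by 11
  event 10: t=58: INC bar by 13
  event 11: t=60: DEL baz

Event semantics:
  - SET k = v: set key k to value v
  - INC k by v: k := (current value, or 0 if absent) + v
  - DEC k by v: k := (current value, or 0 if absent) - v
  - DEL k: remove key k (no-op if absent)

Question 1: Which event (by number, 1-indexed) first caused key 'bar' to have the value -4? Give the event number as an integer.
Looking for first event where bar becomes -4:
  event 4: bar (absent) -> -4  <-- first match

Answer: 4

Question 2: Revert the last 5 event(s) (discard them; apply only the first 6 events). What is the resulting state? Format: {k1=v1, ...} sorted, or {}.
Answer: {bar=30, baz=3, foo=7}

Derivation:
Keep first 6 events (discard last 5):
  after event 1 (t=2: INC baz by 13): {baz=13}
  after event 2 (t=7: DEC foo by 8): {baz=13, foo=-8}
  after event 3 (t=13: DEC baz by 10): {baz=3, foo=-8}
  after event 4 (t=21: SET bar = -4): {bar=-4, baz=3, foo=-8}
  after event 5 (t=25: INC foo by 15): {bar=-4, baz=3, foo=7}
  after event 6 (t=27: SET bar = 30): {bar=30, baz=3, foo=7}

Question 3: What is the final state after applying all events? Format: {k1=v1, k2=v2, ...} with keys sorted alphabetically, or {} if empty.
  after event 1 (t=2: INC baz by 13): {baz=13}
  after event 2 (t=7: DEC foo by 8): {baz=13, foo=-8}
  after event 3 (t=13: DEC baz by 10): {baz=3, foo=-8}
  after event 4 (t=21: SET bar = -4): {bar=-4, baz=3, foo=-8}
  after event 5 (t=25: INC foo by 15): {bar=-4, baz=3, foo=7}
  after event 6 (t=27: SET bar = 30): {bar=30, baz=3, foo=7}
  after event 7 (t=35: DEC baz by 2): {bar=30, baz=1, foo=7}
  after event 8 (t=39: INC foo by 7): {bar=30, baz=1, foo=14}
  after event 9 (t=48: DEC foo by 11): {bar=30, baz=1, foo=3}
  after event 10 (t=58: INC bar by 13): {bar=43, baz=1, foo=3}
  after event 11 (t=60: DEL baz): {bar=43, foo=3}

Answer: {bar=43, foo=3}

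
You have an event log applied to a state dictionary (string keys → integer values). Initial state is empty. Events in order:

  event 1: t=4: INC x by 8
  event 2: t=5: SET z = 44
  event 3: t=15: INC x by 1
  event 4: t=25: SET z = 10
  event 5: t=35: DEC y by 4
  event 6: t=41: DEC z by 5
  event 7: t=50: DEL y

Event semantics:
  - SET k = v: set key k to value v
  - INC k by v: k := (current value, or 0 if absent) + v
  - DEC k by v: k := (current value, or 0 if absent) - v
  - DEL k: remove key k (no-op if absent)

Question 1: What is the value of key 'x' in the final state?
Track key 'x' through all 7 events:
  event 1 (t=4: INC x by 8): x (absent) -> 8
  event 2 (t=5: SET z = 44): x unchanged
  event 3 (t=15: INC x by 1): x 8 -> 9
  event 4 (t=25: SET z = 10): x unchanged
  event 5 (t=35: DEC y by 4): x unchanged
  event 6 (t=41: DEC z by 5): x unchanged
  event 7 (t=50: DEL y): x unchanged
Final: x = 9

Answer: 9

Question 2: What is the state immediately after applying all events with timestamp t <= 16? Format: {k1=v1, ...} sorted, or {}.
Answer: {x=9, z=44}

Derivation:
Apply events with t <= 16 (3 events):
  after event 1 (t=4: INC x by 8): {x=8}
  after event 2 (t=5: SET z = 44): {x=8, z=44}
  after event 3 (t=15: INC x by 1): {x=9, z=44}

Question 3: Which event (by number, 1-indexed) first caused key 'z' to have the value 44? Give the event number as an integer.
Looking for first event where z becomes 44:
  event 2: z (absent) -> 44  <-- first match

Answer: 2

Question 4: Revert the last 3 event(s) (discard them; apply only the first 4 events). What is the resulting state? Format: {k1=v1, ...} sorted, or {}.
Keep first 4 events (discard last 3):
  after event 1 (t=4: INC x by 8): {x=8}
  after event 2 (t=5: SET z = 44): {x=8, z=44}
  after event 3 (t=15: INC x by 1): {x=9, z=44}
  after event 4 (t=25: SET z = 10): {x=9, z=10}

Answer: {x=9, z=10}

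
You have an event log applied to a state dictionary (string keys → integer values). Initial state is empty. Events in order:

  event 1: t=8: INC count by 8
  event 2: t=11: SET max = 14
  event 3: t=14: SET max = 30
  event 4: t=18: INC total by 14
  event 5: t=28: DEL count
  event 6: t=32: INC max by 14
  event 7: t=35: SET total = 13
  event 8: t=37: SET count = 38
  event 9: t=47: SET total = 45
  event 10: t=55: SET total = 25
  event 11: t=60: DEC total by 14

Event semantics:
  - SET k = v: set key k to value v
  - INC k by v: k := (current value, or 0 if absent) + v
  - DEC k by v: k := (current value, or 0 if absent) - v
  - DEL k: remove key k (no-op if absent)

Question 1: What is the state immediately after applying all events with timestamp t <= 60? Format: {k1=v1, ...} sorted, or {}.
Answer: {count=38, max=44, total=11}

Derivation:
Apply events with t <= 60 (11 events):
  after event 1 (t=8: INC count by 8): {count=8}
  after event 2 (t=11: SET max = 14): {count=8, max=14}
  after event 3 (t=14: SET max = 30): {count=8, max=30}
  after event 4 (t=18: INC total by 14): {count=8, max=30, total=14}
  after event 5 (t=28: DEL count): {max=30, total=14}
  after event 6 (t=32: INC max by 14): {max=44, total=14}
  after event 7 (t=35: SET total = 13): {max=44, total=13}
  after event 8 (t=37: SET count = 38): {count=38, max=44, total=13}
  after event 9 (t=47: SET total = 45): {count=38, max=44, total=45}
  after event 10 (t=55: SET total = 25): {count=38, max=44, total=25}
  after event 11 (t=60: DEC total by 14): {count=38, max=44, total=11}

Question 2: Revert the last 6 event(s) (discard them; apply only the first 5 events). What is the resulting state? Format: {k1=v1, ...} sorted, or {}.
Keep first 5 events (discard last 6):
  after event 1 (t=8: INC count by 8): {count=8}
  after event 2 (t=11: SET max = 14): {count=8, max=14}
  after event 3 (t=14: SET max = 30): {count=8, max=30}
  after event 4 (t=18: INC total by 14): {count=8, max=30, total=14}
  after event 5 (t=28: DEL count): {max=30, total=14}

Answer: {max=30, total=14}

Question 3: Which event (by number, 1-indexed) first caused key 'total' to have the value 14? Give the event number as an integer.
Answer: 4

Derivation:
Looking for first event where total becomes 14:
  event 4: total (absent) -> 14  <-- first match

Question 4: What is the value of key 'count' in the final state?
Track key 'count' through all 11 events:
  event 1 (t=8: INC count by 8): count (absent) -> 8
  event 2 (t=11: SET max = 14): count unchanged
  event 3 (t=14: SET max = 30): count unchanged
  event 4 (t=18: INC total by 14): count unchanged
  event 5 (t=28: DEL count): count 8 -> (absent)
  event 6 (t=32: INC max by 14): count unchanged
  event 7 (t=35: SET total = 13): count unchanged
  event 8 (t=37: SET count = 38): count (absent) -> 38
  event 9 (t=47: SET total = 45): count unchanged
  event 10 (t=55: SET total = 25): count unchanged
  event 11 (t=60: DEC total by 14): count unchanged
Final: count = 38

Answer: 38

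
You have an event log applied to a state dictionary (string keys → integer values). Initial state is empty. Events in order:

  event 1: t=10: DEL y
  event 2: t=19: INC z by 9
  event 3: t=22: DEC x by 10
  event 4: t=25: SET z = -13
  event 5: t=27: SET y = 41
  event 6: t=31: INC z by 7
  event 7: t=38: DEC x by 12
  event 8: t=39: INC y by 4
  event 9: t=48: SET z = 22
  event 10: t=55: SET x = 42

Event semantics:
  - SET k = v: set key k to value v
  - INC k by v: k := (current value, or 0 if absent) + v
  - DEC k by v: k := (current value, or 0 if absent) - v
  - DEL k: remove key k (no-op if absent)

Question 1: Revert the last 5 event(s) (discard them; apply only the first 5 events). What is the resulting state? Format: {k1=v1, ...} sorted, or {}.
Keep first 5 events (discard last 5):
  after event 1 (t=10: DEL y): {}
  after event 2 (t=19: INC z by 9): {z=9}
  after event 3 (t=22: DEC x by 10): {x=-10, z=9}
  after event 4 (t=25: SET z = -13): {x=-10, z=-13}
  after event 5 (t=27: SET y = 41): {x=-10, y=41, z=-13}

Answer: {x=-10, y=41, z=-13}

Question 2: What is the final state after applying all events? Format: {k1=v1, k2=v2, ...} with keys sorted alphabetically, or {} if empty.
Answer: {x=42, y=45, z=22}

Derivation:
  after event 1 (t=10: DEL y): {}
  after event 2 (t=19: INC z by 9): {z=9}
  after event 3 (t=22: DEC x by 10): {x=-10, z=9}
  after event 4 (t=25: SET z = -13): {x=-10, z=-13}
  after event 5 (t=27: SET y = 41): {x=-10, y=41, z=-13}
  after event 6 (t=31: INC z by 7): {x=-10, y=41, z=-6}
  after event 7 (t=38: DEC x by 12): {x=-22, y=41, z=-6}
  after event 8 (t=39: INC y by 4): {x=-22, y=45, z=-6}
  after event 9 (t=48: SET z = 22): {x=-22, y=45, z=22}
  after event 10 (t=55: SET x = 42): {x=42, y=45, z=22}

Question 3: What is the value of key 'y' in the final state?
Track key 'y' through all 10 events:
  event 1 (t=10: DEL y): y (absent) -> (absent)
  event 2 (t=19: INC z by 9): y unchanged
  event 3 (t=22: DEC x by 10): y unchanged
  event 4 (t=25: SET z = -13): y unchanged
  event 5 (t=27: SET y = 41): y (absent) -> 41
  event 6 (t=31: INC z by 7): y unchanged
  event 7 (t=38: DEC x by 12): y unchanged
  event 8 (t=39: INC y by 4): y 41 -> 45
  event 9 (t=48: SET z = 22): y unchanged
  event 10 (t=55: SET x = 42): y unchanged
Final: y = 45

Answer: 45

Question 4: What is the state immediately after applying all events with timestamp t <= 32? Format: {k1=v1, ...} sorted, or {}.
Answer: {x=-10, y=41, z=-6}

Derivation:
Apply events with t <= 32 (6 events):
  after event 1 (t=10: DEL y): {}
  after event 2 (t=19: INC z by 9): {z=9}
  after event 3 (t=22: DEC x by 10): {x=-10, z=9}
  after event 4 (t=25: SET z = -13): {x=-10, z=-13}
  after event 5 (t=27: SET y = 41): {x=-10, y=41, z=-13}
  after event 6 (t=31: INC z by 7): {x=-10, y=41, z=-6}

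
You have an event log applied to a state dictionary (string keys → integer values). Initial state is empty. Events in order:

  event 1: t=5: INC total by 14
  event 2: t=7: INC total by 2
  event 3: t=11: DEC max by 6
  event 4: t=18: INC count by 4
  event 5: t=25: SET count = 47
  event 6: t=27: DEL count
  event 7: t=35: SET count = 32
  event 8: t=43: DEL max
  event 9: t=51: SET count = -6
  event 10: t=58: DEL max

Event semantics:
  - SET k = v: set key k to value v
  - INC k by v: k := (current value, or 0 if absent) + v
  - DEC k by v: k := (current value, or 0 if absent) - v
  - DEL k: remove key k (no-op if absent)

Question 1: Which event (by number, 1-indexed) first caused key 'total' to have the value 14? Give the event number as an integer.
Answer: 1

Derivation:
Looking for first event where total becomes 14:
  event 1: total (absent) -> 14  <-- first match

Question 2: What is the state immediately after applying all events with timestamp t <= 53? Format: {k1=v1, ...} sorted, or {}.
Answer: {count=-6, total=16}

Derivation:
Apply events with t <= 53 (9 events):
  after event 1 (t=5: INC total by 14): {total=14}
  after event 2 (t=7: INC total by 2): {total=16}
  after event 3 (t=11: DEC max by 6): {max=-6, total=16}
  after event 4 (t=18: INC count by 4): {count=4, max=-6, total=16}
  after event 5 (t=25: SET count = 47): {count=47, max=-6, total=16}
  after event 6 (t=27: DEL count): {max=-6, total=16}
  after event 7 (t=35: SET count = 32): {count=32, max=-6, total=16}
  after event 8 (t=43: DEL max): {count=32, total=16}
  after event 9 (t=51: SET count = -6): {count=-6, total=16}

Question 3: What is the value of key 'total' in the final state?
Track key 'total' through all 10 events:
  event 1 (t=5: INC total by 14): total (absent) -> 14
  event 2 (t=7: INC total by 2): total 14 -> 16
  event 3 (t=11: DEC max by 6): total unchanged
  event 4 (t=18: INC count by 4): total unchanged
  event 5 (t=25: SET count = 47): total unchanged
  event 6 (t=27: DEL count): total unchanged
  event 7 (t=35: SET count = 32): total unchanged
  event 8 (t=43: DEL max): total unchanged
  event 9 (t=51: SET count = -6): total unchanged
  event 10 (t=58: DEL max): total unchanged
Final: total = 16

Answer: 16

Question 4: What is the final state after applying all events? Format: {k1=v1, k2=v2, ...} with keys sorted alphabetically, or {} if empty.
Answer: {count=-6, total=16}

Derivation:
  after event 1 (t=5: INC total by 14): {total=14}
  after event 2 (t=7: INC total by 2): {total=16}
  after event 3 (t=11: DEC max by 6): {max=-6, total=16}
  after event 4 (t=18: INC count by 4): {count=4, max=-6, total=16}
  after event 5 (t=25: SET count = 47): {count=47, max=-6, total=16}
  after event 6 (t=27: DEL count): {max=-6, total=16}
  after event 7 (t=35: SET count = 32): {count=32, max=-6, total=16}
  after event 8 (t=43: DEL max): {count=32, total=16}
  after event 9 (t=51: SET count = -6): {count=-6, total=16}
  after event 10 (t=58: DEL max): {count=-6, total=16}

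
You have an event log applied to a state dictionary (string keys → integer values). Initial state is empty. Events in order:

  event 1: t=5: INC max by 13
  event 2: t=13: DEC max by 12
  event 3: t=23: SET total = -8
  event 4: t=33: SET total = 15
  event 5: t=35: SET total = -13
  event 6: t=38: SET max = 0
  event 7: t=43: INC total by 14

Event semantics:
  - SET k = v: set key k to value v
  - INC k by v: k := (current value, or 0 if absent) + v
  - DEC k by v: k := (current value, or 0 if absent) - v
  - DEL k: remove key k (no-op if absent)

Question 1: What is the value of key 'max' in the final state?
Answer: 0

Derivation:
Track key 'max' through all 7 events:
  event 1 (t=5: INC max by 13): max (absent) -> 13
  event 2 (t=13: DEC max by 12): max 13 -> 1
  event 3 (t=23: SET total = -8): max unchanged
  event 4 (t=33: SET total = 15): max unchanged
  event 5 (t=35: SET total = -13): max unchanged
  event 6 (t=38: SET max = 0): max 1 -> 0
  event 7 (t=43: INC total by 14): max unchanged
Final: max = 0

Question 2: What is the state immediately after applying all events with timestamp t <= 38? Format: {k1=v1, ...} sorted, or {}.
Apply events with t <= 38 (6 events):
  after event 1 (t=5: INC max by 13): {max=13}
  after event 2 (t=13: DEC max by 12): {max=1}
  after event 3 (t=23: SET total = -8): {max=1, total=-8}
  after event 4 (t=33: SET total = 15): {max=1, total=15}
  after event 5 (t=35: SET total = -13): {max=1, total=-13}
  after event 6 (t=38: SET max = 0): {max=0, total=-13}

Answer: {max=0, total=-13}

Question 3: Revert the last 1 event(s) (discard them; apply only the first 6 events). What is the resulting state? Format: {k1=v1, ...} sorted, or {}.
Answer: {max=0, total=-13}

Derivation:
Keep first 6 events (discard last 1):
  after event 1 (t=5: INC max by 13): {max=13}
  after event 2 (t=13: DEC max by 12): {max=1}
  after event 3 (t=23: SET total = -8): {max=1, total=-8}
  after event 4 (t=33: SET total = 15): {max=1, total=15}
  after event 5 (t=35: SET total = -13): {max=1, total=-13}
  after event 6 (t=38: SET max = 0): {max=0, total=-13}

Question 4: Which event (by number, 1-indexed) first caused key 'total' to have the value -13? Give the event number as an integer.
Looking for first event where total becomes -13:
  event 3: total = -8
  event 4: total = 15
  event 5: total 15 -> -13  <-- first match

Answer: 5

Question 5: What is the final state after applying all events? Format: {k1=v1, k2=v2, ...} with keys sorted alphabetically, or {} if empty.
Answer: {max=0, total=1}

Derivation:
  after event 1 (t=5: INC max by 13): {max=13}
  after event 2 (t=13: DEC max by 12): {max=1}
  after event 3 (t=23: SET total = -8): {max=1, total=-8}
  after event 4 (t=33: SET total = 15): {max=1, total=15}
  after event 5 (t=35: SET total = -13): {max=1, total=-13}
  after event 6 (t=38: SET max = 0): {max=0, total=-13}
  after event 7 (t=43: INC total by 14): {max=0, total=1}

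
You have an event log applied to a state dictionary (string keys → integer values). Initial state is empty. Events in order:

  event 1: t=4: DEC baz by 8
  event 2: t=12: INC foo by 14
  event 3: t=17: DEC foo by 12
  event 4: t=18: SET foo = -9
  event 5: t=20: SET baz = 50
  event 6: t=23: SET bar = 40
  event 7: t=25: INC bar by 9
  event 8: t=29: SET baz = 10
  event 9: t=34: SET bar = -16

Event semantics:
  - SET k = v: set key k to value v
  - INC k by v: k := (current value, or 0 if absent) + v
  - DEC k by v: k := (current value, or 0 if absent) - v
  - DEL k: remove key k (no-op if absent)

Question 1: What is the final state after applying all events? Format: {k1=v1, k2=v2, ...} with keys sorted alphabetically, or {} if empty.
Answer: {bar=-16, baz=10, foo=-9}

Derivation:
  after event 1 (t=4: DEC baz by 8): {baz=-8}
  after event 2 (t=12: INC foo by 14): {baz=-8, foo=14}
  after event 3 (t=17: DEC foo by 12): {baz=-8, foo=2}
  after event 4 (t=18: SET foo = -9): {baz=-8, foo=-9}
  after event 5 (t=20: SET baz = 50): {baz=50, foo=-9}
  after event 6 (t=23: SET bar = 40): {bar=40, baz=50, foo=-9}
  after event 7 (t=25: INC bar by 9): {bar=49, baz=50, foo=-9}
  after event 8 (t=29: SET baz = 10): {bar=49, baz=10, foo=-9}
  after event 9 (t=34: SET bar = -16): {bar=-16, baz=10, foo=-9}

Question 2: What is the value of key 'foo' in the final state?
Answer: -9

Derivation:
Track key 'foo' through all 9 events:
  event 1 (t=4: DEC baz by 8): foo unchanged
  event 2 (t=12: INC foo by 14): foo (absent) -> 14
  event 3 (t=17: DEC foo by 12): foo 14 -> 2
  event 4 (t=18: SET foo = -9): foo 2 -> -9
  event 5 (t=20: SET baz = 50): foo unchanged
  event 6 (t=23: SET bar = 40): foo unchanged
  event 7 (t=25: INC bar by 9): foo unchanged
  event 8 (t=29: SET baz = 10): foo unchanged
  event 9 (t=34: SET bar = -16): foo unchanged
Final: foo = -9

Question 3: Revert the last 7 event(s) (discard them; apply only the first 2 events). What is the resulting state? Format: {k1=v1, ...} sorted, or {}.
Answer: {baz=-8, foo=14}

Derivation:
Keep first 2 events (discard last 7):
  after event 1 (t=4: DEC baz by 8): {baz=-8}
  after event 2 (t=12: INC foo by 14): {baz=-8, foo=14}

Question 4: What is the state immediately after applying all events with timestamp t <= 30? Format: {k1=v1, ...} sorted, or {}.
Answer: {bar=49, baz=10, foo=-9}

Derivation:
Apply events with t <= 30 (8 events):
  after event 1 (t=4: DEC baz by 8): {baz=-8}
  after event 2 (t=12: INC foo by 14): {baz=-8, foo=14}
  after event 3 (t=17: DEC foo by 12): {baz=-8, foo=2}
  after event 4 (t=18: SET foo = -9): {baz=-8, foo=-9}
  after event 5 (t=20: SET baz = 50): {baz=50, foo=-9}
  after event 6 (t=23: SET bar = 40): {bar=40, baz=50, foo=-9}
  after event 7 (t=25: INC bar by 9): {bar=49, baz=50, foo=-9}
  after event 8 (t=29: SET baz = 10): {bar=49, baz=10, foo=-9}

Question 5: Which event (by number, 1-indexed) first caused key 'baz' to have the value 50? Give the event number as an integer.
Answer: 5

Derivation:
Looking for first event where baz becomes 50:
  event 1: baz = -8
  event 2: baz = -8
  event 3: baz = -8
  event 4: baz = -8
  event 5: baz -8 -> 50  <-- first match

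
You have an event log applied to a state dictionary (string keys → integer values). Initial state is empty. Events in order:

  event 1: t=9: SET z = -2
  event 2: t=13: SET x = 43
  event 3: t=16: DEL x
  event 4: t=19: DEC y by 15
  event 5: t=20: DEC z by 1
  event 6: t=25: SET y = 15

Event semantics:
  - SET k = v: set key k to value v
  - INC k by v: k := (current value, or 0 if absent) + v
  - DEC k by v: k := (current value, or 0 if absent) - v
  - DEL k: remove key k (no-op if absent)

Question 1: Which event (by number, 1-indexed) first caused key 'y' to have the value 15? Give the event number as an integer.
Answer: 6

Derivation:
Looking for first event where y becomes 15:
  event 4: y = -15
  event 5: y = -15
  event 6: y -15 -> 15  <-- first match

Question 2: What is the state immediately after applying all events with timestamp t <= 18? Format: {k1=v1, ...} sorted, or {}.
Apply events with t <= 18 (3 events):
  after event 1 (t=9: SET z = -2): {z=-2}
  after event 2 (t=13: SET x = 43): {x=43, z=-2}
  after event 3 (t=16: DEL x): {z=-2}

Answer: {z=-2}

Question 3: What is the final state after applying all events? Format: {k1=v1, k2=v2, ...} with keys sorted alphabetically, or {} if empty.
Answer: {y=15, z=-3}

Derivation:
  after event 1 (t=9: SET z = -2): {z=-2}
  after event 2 (t=13: SET x = 43): {x=43, z=-2}
  after event 3 (t=16: DEL x): {z=-2}
  after event 4 (t=19: DEC y by 15): {y=-15, z=-2}
  after event 5 (t=20: DEC z by 1): {y=-15, z=-3}
  after event 6 (t=25: SET y = 15): {y=15, z=-3}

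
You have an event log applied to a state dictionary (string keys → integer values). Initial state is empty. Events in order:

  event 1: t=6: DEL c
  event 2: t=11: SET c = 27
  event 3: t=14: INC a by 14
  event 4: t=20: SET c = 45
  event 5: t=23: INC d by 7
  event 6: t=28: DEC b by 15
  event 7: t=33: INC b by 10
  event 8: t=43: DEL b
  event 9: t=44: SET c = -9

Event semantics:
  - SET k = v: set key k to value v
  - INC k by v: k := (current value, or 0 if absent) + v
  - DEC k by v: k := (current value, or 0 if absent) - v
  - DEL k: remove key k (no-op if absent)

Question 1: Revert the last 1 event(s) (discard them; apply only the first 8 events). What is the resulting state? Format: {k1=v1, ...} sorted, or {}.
Answer: {a=14, c=45, d=7}

Derivation:
Keep first 8 events (discard last 1):
  after event 1 (t=6: DEL c): {}
  after event 2 (t=11: SET c = 27): {c=27}
  after event 3 (t=14: INC a by 14): {a=14, c=27}
  after event 4 (t=20: SET c = 45): {a=14, c=45}
  after event 5 (t=23: INC d by 7): {a=14, c=45, d=7}
  after event 6 (t=28: DEC b by 15): {a=14, b=-15, c=45, d=7}
  after event 7 (t=33: INC b by 10): {a=14, b=-5, c=45, d=7}
  after event 8 (t=43: DEL b): {a=14, c=45, d=7}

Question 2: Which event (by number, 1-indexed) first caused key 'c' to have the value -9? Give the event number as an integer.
Answer: 9

Derivation:
Looking for first event where c becomes -9:
  event 2: c = 27
  event 3: c = 27
  event 4: c = 45
  event 5: c = 45
  event 6: c = 45
  event 7: c = 45
  event 8: c = 45
  event 9: c 45 -> -9  <-- first match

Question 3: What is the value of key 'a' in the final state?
Track key 'a' through all 9 events:
  event 1 (t=6: DEL c): a unchanged
  event 2 (t=11: SET c = 27): a unchanged
  event 3 (t=14: INC a by 14): a (absent) -> 14
  event 4 (t=20: SET c = 45): a unchanged
  event 5 (t=23: INC d by 7): a unchanged
  event 6 (t=28: DEC b by 15): a unchanged
  event 7 (t=33: INC b by 10): a unchanged
  event 8 (t=43: DEL b): a unchanged
  event 9 (t=44: SET c = -9): a unchanged
Final: a = 14

Answer: 14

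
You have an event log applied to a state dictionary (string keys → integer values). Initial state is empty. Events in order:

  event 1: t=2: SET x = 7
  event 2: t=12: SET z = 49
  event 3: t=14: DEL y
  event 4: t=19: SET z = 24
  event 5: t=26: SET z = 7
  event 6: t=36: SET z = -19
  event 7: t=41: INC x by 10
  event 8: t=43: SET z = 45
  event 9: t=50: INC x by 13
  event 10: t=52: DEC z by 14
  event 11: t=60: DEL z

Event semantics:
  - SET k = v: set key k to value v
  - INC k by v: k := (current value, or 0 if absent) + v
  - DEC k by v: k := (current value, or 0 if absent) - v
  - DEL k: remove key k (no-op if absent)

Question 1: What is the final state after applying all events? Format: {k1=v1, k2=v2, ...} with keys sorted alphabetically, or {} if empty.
  after event 1 (t=2: SET x = 7): {x=7}
  after event 2 (t=12: SET z = 49): {x=7, z=49}
  after event 3 (t=14: DEL y): {x=7, z=49}
  after event 4 (t=19: SET z = 24): {x=7, z=24}
  after event 5 (t=26: SET z = 7): {x=7, z=7}
  after event 6 (t=36: SET z = -19): {x=7, z=-19}
  after event 7 (t=41: INC x by 10): {x=17, z=-19}
  after event 8 (t=43: SET z = 45): {x=17, z=45}
  after event 9 (t=50: INC x by 13): {x=30, z=45}
  after event 10 (t=52: DEC z by 14): {x=30, z=31}
  after event 11 (t=60: DEL z): {x=30}

Answer: {x=30}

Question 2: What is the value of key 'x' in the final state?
Track key 'x' through all 11 events:
  event 1 (t=2: SET x = 7): x (absent) -> 7
  event 2 (t=12: SET z = 49): x unchanged
  event 3 (t=14: DEL y): x unchanged
  event 4 (t=19: SET z = 24): x unchanged
  event 5 (t=26: SET z = 7): x unchanged
  event 6 (t=36: SET z = -19): x unchanged
  event 7 (t=41: INC x by 10): x 7 -> 17
  event 8 (t=43: SET z = 45): x unchanged
  event 9 (t=50: INC x by 13): x 17 -> 30
  event 10 (t=52: DEC z by 14): x unchanged
  event 11 (t=60: DEL z): x unchanged
Final: x = 30

Answer: 30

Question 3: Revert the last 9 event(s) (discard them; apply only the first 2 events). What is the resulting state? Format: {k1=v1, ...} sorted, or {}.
Keep first 2 events (discard last 9):
  after event 1 (t=2: SET x = 7): {x=7}
  after event 2 (t=12: SET z = 49): {x=7, z=49}

Answer: {x=7, z=49}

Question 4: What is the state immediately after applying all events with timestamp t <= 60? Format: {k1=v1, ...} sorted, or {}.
Apply events with t <= 60 (11 events):
  after event 1 (t=2: SET x = 7): {x=7}
  after event 2 (t=12: SET z = 49): {x=7, z=49}
  after event 3 (t=14: DEL y): {x=7, z=49}
  after event 4 (t=19: SET z = 24): {x=7, z=24}
  after event 5 (t=26: SET z = 7): {x=7, z=7}
  after event 6 (t=36: SET z = -19): {x=7, z=-19}
  after event 7 (t=41: INC x by 10): {x=17, z=-19}
  after event 8 (t=43: SET z = 45): {x=17, z=45}
  after event 9 (t=50: INC x by 13): {x=30, z=45}
  after event 10 (t=52: DEC z by 14): {x=30, z=31}
  after event 11 (t=60: DEL z): {x=30}

Answer: {x=30}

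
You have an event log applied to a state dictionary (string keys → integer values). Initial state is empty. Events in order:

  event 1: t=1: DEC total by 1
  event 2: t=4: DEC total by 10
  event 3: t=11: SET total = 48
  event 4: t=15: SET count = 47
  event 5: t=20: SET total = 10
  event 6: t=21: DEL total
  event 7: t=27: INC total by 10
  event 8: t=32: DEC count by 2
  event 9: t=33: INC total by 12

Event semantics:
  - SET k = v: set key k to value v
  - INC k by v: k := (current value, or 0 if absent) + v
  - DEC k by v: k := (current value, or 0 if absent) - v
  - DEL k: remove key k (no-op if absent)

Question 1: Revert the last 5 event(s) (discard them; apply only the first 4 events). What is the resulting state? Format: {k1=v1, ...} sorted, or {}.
Answer: {count=47, total=48}

Derivation:
Keep first 4 events (discard last 5):
  after event 1 (t=1: DEC total by 1): {total=-1}
  after event 2 (t=4: DEC total by 10): {total=-11}
  after event 3 (t=11: SET total = 48): {total=48}
  after event 4 (t=15: SET count = 47): {count=47, total=48}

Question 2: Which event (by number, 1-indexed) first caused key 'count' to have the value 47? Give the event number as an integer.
Answer: 4

Derivation:
Looking for first event where count becomes 47:
  event 4: count (absent) -> 47  <-- first match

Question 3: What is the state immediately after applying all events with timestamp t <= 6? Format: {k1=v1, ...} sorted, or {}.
Answer: {total=-11}

Derivation:
Apply events with t <= 6 (2 events):
  after event 1 (t=1: DEC total by 1): {total=-1}
  after event 2 (t=4: DEC total by 10): {total=-11}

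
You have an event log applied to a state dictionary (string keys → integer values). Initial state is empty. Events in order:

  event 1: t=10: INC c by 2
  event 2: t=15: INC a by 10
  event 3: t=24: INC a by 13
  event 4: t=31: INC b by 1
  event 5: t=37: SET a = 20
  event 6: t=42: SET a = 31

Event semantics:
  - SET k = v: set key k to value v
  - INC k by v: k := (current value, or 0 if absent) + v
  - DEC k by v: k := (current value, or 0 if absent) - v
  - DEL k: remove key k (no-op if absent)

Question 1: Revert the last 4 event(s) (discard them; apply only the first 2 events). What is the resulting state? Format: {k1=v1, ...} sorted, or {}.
Keep first 2 events (discard last 4):
  after event 1 (t=10: INC c by 2): {c=2}
  after event 2 (t=15: INC a by 10): {a=10, c=2}

Answer: {a=10, c=2}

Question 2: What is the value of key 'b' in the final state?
Track key 'b' through all 6 events:
  event 1 (t=10: INC c by 2): b unchanged
  event 2 (t=15: INC a by 10): b unchanged
  event 3 (t=24: INC a by 13): b unchanged
  event 4 (t=31: INC b by 1): b (absent) -> 1
  event 5 (t=37: SET a = 20): b unchanged
  event 6 (t=42: SET a = 31): b unchanged
Final: b = 1

Answer: 1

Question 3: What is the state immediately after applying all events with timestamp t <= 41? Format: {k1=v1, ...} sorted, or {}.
Apply events with t <= 41 (5 events):
  after event 1 (t=10: INC c by 2): {c=2}
  after event 2 (t=15: INC a by 10): {a=10, c=2}
  after event 3 (t=24: INC a by 13): {a=23, c=2}
  after event 4 (t=31: INC b by 1): {a=23, b=1, c=2}
  after event 5 (t=37: SET a = 20): {a=20, b=1, c=2}

Answer: {a=20, b=1, c=2}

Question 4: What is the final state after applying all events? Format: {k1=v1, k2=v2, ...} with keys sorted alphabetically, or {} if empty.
  after event 1 (t=10: INC c by 2): {c=2}
  after event 2 (t=15: INC a by 10): {a=10, c=2}
  after event 3 (t=24: INC a by 13): {a=23, c=2}
  after event 4 (t=31: INC b by 1): {a=23, b=1, c=2}
  after event 5 (t=37: SET a = 20): {a=20, b=1, c=2}
  after event 6 (t=42: SET a = 31): {a=31, b=1, c=2}

Answer: {a=31, b=1, c=2}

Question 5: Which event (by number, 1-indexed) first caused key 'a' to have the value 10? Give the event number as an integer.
Looking for first event where a becomes 10:
  event 2: a (absent) -> 10  <-- first match

Answer: 2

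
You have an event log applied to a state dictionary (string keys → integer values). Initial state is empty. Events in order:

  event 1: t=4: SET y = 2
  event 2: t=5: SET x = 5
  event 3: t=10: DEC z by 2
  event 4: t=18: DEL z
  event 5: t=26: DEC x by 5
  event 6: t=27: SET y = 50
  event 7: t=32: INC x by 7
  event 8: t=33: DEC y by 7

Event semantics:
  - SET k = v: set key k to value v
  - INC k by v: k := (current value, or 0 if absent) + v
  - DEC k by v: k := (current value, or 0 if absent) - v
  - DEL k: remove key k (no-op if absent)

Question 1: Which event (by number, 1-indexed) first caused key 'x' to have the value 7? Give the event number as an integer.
Answer: 7

Derivation:
Looking for first event where x becomes 7:
  event 2: x = 5
  event 3: x = 5
  event 4: x = 5
  event 5: x = 0
  event 6: x = 0
  event 7: x 0 -> 7  <-- first match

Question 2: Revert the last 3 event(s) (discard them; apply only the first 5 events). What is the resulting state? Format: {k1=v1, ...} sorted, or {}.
Answer: {x=0, y=2}

Derivation:
Keep first 5 events (discard last 3):
  after event 1 (t=4: SET y = 2): {y=2}
  after event 2 (t=5: SET x = 5): {x=5, y=2}
  after event 3 (t=10: DEC z by 2): {x=5, y=2, z=-2}
  after event 4 (t=18: DEL z): {x=5, y=2}
  after event 5 (t=26: DEC x by 5): {x=0, y=2}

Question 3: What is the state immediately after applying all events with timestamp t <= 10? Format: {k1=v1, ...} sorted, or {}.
Answer: {x=5, y=2, z=-2}

Derivation:
Apply events with t <= 10 (3 events):
  after event 1 (t=4: SET y = 2): {y=2}
  after event 2 (t=5: SET x = 5): {x=5, y=2}
  after event 3 (t=10: DEC z by 2): {x=5, y=2, z=-2}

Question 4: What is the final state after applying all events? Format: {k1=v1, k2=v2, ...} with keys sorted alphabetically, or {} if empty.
  after event 1 (t=4: SET y = 2): {y=2}
  after event 2 (t=5: SET x = 5): {x=5, y=2}
  after event 3 (t=10: DEC z by 2): {x=5, y=2, z=-2}
  after event 4 (t=18: DEL z): {x=5, y=2}
  after event 5 (t=26: DEC x by 5): {x=0, y=2}
  after event 6 (t=27: SET y = 50): {x=0, y=50}
  after event 7 (t=32: INC x by 7): {x=7, y=50}
  after event 8 (t=33: DEC y by 7): {x=7, y=43}

Answer: {x=7, y=43}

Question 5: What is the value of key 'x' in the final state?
Track key 'x' through all 8 events:
  event 1 (t=4: SET y = 2): x unchanged
  event 2 (t=5: SET x = 5): x (absent) -> 5
  event 3 (t=10: DEC z by 2): x unchanged
  event 4 (t=18: DEL z): x unchanged
  event 5 (t=26: DEC x by 5): x 5 -> 0
  event 6 (t=27: SET y = 50): x unchanged
  event 7 (t=32: INC x by 7): x 0 -> 7
  event 8 (t=33: DEC y by 7): x unchanged
Final: x = 7

Answer: 7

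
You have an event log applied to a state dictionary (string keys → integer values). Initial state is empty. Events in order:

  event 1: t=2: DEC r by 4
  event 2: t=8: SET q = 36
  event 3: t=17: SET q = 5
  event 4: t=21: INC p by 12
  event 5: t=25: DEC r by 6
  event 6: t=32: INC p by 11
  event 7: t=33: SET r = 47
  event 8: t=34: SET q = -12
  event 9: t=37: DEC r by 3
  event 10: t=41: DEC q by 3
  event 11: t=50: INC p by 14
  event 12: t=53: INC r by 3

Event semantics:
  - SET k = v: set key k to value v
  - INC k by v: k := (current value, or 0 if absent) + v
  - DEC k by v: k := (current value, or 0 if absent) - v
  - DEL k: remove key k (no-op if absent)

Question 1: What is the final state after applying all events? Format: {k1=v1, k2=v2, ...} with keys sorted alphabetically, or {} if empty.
Answer: {p=37, q=-15, r=47}

Derivation:
  after event 1 (t=2: DEC r by 4): {r=-4}
  after event 2 (t=8: SET q = 36): {q=36, r=-4}
  after event 3 (t=17: SET q = 5): {q=5, r=-4}
  after event 4 (t=21: INC p by 12): {p=12, q=5, r=-4}
  after event 5 (t=25: DEC r by 6): {p=12, q=5, r=-10}
  after event 6 (t=32: INC p by 11): {p=23, q=5, r=-10}
  after event 7 (t=33: SET r = 47): {p=23, q=5, r=47}
  after event 8 (t=34: SET q = -12): {p=23, q=-12, r=47}
  after event 9 (t=37: DEC r by 3): {p=23, q=-12, r=44}
  after event 10 (t=41: DEC q by 3): {p=23, q=-15, r=44}
  after event 11 (t=50: INC p by 14): {p=37, q=-15, r=44}
  after event 12 (t=53: INC r by 3): {p=37, q=-15, r=47}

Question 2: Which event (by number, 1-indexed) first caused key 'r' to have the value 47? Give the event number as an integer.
Looking for first event where r becomes 47:
  event 1: r = -4
  event 2: r = -4
  event 3: r = -4
  event 4: r = -4
  event 5: r = -10
  event 6: r = -10
  event 7: r -10 -> 47  <-- first match

Answer: 7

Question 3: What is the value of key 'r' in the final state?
Track key 'r' through all 12 events:
  event 1 (t=2: DEC r by 4): r (absent) -> -4
  event 2 (t=8: SET q = 36): r unchanged
  event 3 (t=17: SET q = 5): r unchanged
  event 4 (t=21: INC p by 12): r unchanged
  event 5 (t=25: DEC r by 6): r -4 -> -10
  event 6 (t=32: INC p by 11): r unchanged
  event 7 (t=33: SET r = 47): r -10 -> 47
  event 8 (t=34: SET q = -12): r unchanged
  event 9 (t=37: DEC r by 3): r 47 -> 44
  event 10 (t=41: DEC q by 3): r unchanged
  event 11 (t=50: INC p by 14): r unchanged
  event 12 (t=53: INC r by 3): r 44 -> 47
Final: r = 47

Answer: 47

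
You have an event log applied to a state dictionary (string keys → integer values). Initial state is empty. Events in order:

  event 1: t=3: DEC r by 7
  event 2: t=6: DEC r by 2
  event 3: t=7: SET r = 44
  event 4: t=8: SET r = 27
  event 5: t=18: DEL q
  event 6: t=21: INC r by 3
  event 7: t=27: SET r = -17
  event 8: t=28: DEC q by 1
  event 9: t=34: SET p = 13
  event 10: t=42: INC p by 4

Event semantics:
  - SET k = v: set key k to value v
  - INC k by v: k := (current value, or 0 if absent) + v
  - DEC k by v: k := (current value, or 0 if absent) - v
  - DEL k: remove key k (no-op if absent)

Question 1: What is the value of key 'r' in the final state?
Track key 'r' through all 10 events:
  event 1 (t=3: DEC r by 7): r (absent) -> -7
  event 2 (t=6: DEC r by 2): r -7 -> -9
  event 3 (t=7: SET r = 44): r -9 -> 44
  event 4 (t=8: SET r = 27): r 44 -> 27
  event 5 (t=18: DEL q): r unchanged
  event 6 (t=21: INC r by 3): r 27 -> 30
  event 7 (t=27: SET r = -17): r 30 -> -17
  event 8 (t=28: DEC q by 1): r unchanged
  event 9 (t=34: SET p = 13): r unchanged
  event 10 (t=42: INC p by 4): r unchanged
Final: r = -17

Answer: -17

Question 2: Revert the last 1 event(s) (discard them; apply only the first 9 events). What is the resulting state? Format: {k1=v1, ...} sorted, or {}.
Keep first 9 events (discard last 1):
  after event 1 (t=3: DEC r by 7): {r=-7}
  after event 2 (t=6: DEC r by 2): {r=-9}
  after event 3 (t=7: SET r = 44): {r=44}
  after event 4 (t=8: SET r = 27): {r=27}
  after event 5 (t=18: DEL q): {r=27}
  after event 6 (t=21: INC r by 3): {r=30}
  after event 7 (t=27: SET r = -17): {r=-17}
  after event 8 (t=28: DEC q by 1): {q=-1, r=-17}
  after event 9 (t=34: SET p = 13): {p=13, q=-1, r=-17}

Answer: {p=13, q=-1, r=-17}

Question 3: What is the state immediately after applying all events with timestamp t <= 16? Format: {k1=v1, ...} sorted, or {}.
Apply events with t <= 16 (4 events):
  after event 1 (t=3: DEC r by 7): {r=-7}
  after event 2 (t=6: DEC r by 2): {r=-9}
  after event 3 (t=7: SET r = 44): {r=44}
  after event 4 (t=8: SET r = 27): {r=27}

Answer: {r=27}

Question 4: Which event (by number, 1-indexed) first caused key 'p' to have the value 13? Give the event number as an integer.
Answer: 9

Derivation:
Looking for first event where p becomes 13:
  event 9: p (absent) -> 13  <-- first match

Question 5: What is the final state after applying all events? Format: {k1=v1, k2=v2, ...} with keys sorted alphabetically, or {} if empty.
  after event 1 (t=3: DEC r by 7): {r=-7}
  after event 2 (t=6: DEC r by 2): {r=-9}
  after event 3 (t=7: SET r = 44): {r=44}
  after event 4 (t=8: SET r = 27): {r=27}
  after event 5 (t=18: DEL q): {r=27}
  after event 6 (t=21: INC r by 3): {r=30}
  after event 7 (t=27: SET r = -17): {r=-17}
  after event 8 (t=28: DEC q by 1): {q=-1, r=-17}
  after event 9 (t=34: SET p = 13): {p=13, q=-1, r=-17}
  after event 10 (t=42: INC p by 4): {p=17, q=-1, r=-17}

Answer: {p=17, q=-1, r=-17}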